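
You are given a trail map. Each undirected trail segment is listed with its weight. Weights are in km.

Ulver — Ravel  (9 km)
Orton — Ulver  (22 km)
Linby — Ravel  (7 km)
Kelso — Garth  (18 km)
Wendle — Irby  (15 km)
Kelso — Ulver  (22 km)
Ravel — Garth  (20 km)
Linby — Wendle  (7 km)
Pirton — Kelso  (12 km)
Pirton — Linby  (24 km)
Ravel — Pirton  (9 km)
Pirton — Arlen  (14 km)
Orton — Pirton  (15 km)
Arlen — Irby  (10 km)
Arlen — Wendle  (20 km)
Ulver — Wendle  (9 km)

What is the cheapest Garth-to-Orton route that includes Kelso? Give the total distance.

Best Garth to Kelso: Garth–Kelso costing 18
Best Kelso to Orton: Kelso–Pirton–Orton costing 27
Total via Kelso: 18 + 27 = 45 km.

45 km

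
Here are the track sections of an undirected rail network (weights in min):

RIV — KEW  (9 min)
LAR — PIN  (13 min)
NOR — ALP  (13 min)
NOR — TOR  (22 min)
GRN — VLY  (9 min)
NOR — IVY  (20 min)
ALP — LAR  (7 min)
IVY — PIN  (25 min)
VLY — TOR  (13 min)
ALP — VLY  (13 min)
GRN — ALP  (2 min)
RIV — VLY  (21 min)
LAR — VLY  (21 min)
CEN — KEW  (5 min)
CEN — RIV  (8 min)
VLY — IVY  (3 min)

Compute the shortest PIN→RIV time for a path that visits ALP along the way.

52 min

Shortest PIN→ALP: PIN → LAR → ALP = 20
Shortest ALP→RIV: ALP → GRN → VLY → RIV = 32
Total via ALP: 20 + 32 = 52 min.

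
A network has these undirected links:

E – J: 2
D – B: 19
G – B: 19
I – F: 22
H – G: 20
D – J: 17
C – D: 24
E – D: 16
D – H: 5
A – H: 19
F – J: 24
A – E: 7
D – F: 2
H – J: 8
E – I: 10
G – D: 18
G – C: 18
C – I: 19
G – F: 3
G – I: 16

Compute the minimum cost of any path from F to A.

Shortest distances from F:
F: 0
D: 2  (via F)
G: 3  (via F)
H: 7  (via D)
J: 15  (via H)
E: 17  (via J)
I: 19  (via G)
B: 21  (via D)
C: 21  (via G)
A: 24  (via E)
Shortest route: F–D–H–J–E–A = 24.

24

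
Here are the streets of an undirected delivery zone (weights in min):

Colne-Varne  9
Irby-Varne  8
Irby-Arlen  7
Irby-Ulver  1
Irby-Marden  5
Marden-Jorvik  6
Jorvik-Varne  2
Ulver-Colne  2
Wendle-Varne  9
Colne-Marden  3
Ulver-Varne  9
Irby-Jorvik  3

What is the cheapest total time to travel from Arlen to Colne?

Compare a few routes:
Arlen - Irby - Ulver - Colne: 7+1+2 = 10
Arlen - Irby - Jorvik - Marden - Colne: 7+3+6+3 = 19
Arlen - Irby - Marden - Colne: 7+5+3 = 15
Cheapest is Arlen - Irby - Ulver - Colne at 10 min.

10 min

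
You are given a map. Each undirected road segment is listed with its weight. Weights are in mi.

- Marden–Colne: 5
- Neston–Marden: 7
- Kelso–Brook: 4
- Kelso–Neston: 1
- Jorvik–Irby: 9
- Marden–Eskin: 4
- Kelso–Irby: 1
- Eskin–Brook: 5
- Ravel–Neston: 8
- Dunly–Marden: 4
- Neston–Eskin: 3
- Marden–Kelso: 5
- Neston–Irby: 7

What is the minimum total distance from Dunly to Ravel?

18 mi

Settle nodes by increasing distance from Dunly:
Dunly: 0
Marden: 4  (via Dunly)
Eskin: 8  (via Marden)
Colne: 9  (via Marden)
Kelso: 9  (via Marden)
Neston: 10  (via Kelso)
Irby: 10  (via Kelso)
Brook: 13  (via Eskin)
Ravel: 18  (via Neston)
Shortest route: Dunly–Marden–Kelso–Neston–Ravel = 18 mi.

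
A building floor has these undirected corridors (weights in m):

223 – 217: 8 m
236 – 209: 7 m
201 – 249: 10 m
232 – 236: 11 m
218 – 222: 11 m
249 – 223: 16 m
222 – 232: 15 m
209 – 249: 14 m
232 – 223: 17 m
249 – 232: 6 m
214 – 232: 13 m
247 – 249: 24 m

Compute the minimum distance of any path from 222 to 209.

Enumerating some paths:
222 - 232 - 223 - 249 - 209: 15+17+16+14 = 62
222 - 232 - 249 - 209: 15+6+14 = 35
222 - 232 - 236 - 209: 15+11+7 = 33
Cheapest is 222 - 232 - 236 - 209 at 33 m.

33 m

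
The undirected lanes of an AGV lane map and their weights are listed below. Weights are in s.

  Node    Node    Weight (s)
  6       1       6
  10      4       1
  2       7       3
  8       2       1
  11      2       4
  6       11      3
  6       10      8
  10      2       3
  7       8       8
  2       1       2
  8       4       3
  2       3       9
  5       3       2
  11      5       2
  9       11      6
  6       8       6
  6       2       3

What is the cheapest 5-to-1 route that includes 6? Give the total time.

10 s

Shortest 5→6: 5 → 11 → 6 = 5
Shortest 6→1: 6 → 2 → 1 = 5
Total via 6: 5 + 5 = 10 s.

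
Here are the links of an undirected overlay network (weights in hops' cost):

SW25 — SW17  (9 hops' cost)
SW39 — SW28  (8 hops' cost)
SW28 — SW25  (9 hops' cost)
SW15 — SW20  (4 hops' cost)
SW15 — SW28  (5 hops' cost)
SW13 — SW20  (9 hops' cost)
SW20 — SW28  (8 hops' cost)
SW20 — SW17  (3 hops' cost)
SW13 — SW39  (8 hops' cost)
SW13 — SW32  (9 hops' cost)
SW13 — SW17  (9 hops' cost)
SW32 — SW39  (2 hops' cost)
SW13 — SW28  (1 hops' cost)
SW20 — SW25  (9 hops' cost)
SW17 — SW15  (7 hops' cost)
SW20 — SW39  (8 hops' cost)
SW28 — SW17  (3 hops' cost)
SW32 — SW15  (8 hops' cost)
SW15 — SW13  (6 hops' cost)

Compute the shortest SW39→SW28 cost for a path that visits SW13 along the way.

Best SW39 to SW13: SW39 → SW13 costing 8
Best SW13 to SW28: SW13 → SW28 costing 1
Total via SW13: 8 + 1 = 9 hops' cost.

9 hops' cost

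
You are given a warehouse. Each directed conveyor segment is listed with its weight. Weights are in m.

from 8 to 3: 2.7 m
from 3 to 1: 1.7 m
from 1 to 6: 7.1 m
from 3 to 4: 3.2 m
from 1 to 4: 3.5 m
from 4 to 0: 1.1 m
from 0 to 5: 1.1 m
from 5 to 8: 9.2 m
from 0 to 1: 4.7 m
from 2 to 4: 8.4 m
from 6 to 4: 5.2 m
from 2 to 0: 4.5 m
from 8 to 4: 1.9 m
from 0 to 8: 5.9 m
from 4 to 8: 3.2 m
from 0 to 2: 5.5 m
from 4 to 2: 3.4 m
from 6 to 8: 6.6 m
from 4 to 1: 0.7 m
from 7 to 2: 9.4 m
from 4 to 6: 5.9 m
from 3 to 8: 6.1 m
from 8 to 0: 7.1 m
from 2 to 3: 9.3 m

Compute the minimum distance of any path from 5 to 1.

Candidate routes:
5–8–3–1: 9.2+2.7+1.7 = 13.6
5–8–4–1: 9.2+1.9+0.7 = 11.8
5–8–3–4–1: 9.2+2.7+3.2+0.7 = 15.8
Cheapest is 5–8–4–1 at 11.8 m.

11.8 m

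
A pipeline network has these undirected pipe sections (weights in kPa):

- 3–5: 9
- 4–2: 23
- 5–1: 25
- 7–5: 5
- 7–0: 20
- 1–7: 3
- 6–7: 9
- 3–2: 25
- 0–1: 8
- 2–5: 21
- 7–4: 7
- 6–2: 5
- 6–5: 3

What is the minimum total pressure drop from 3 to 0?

Settle nodes by increasing distance from 3:
3: 0
5: 9  (via 3)
6: 12  (via 5)
7: 14  (via 5)
1: 17  (via 7)
2: 17  (via 6)
4: 21  (via 7)
0: 25  (via 1)
Shortest route: 3–5–7–1–0 = 25 kPa.

25 kPa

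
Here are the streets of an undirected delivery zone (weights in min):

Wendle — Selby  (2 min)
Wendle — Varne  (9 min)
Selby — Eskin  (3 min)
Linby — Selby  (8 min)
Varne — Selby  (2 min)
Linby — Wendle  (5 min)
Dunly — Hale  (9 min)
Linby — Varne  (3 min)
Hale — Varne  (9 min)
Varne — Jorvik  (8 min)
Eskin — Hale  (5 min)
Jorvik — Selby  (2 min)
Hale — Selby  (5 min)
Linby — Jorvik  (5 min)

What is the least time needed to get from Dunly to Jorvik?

Compare a few routes:
Dunly → Hale → Selby → Jorvik: 9+5+2 = 16
Dunly → Hale → Eskin → Selby → Jorvik: 9+5+3+2 = 19
The minimum is 16 min via Dunly → Hale → Selby → Jorvik.

16 min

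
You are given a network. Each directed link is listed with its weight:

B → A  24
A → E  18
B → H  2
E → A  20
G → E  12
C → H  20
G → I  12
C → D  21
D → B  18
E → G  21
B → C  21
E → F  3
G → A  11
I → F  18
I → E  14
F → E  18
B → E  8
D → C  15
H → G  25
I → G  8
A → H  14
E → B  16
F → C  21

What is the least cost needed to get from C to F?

50

Shortest distances from C:
C: 0
H: 20  (via C)
D: 21  (via C)
B: 39  (via D)
G: 45  (via H)
E: 47  (via B)
F: 50  (via E)
Shortest route: C → D → B → E → F = 50.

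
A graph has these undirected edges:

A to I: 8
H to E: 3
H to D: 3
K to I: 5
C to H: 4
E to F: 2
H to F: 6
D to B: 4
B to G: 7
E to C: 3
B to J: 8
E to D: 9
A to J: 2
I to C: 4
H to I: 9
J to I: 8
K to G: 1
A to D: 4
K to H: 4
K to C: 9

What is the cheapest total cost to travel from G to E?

8

Settle nodes by increasing distance from G:
G: 0
K: 1  (via G)
H: 5  (via K)
I: 6  (via K)
B: 7  (via G)
D: 8  (via H)
E: 8  (via H)
Shortest route: G–K–H–E = 8.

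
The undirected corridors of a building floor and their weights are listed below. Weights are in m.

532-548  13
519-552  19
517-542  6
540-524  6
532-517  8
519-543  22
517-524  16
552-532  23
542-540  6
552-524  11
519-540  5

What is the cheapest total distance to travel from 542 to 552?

Compare a few routes:
542 - 540 - 524 - 552: 6+6+11 = 23
542 - 540 - 519 - 552: 6+5+19 = 30
The minimum is 23 m via 542 - 540 - 524 - 552.

23 m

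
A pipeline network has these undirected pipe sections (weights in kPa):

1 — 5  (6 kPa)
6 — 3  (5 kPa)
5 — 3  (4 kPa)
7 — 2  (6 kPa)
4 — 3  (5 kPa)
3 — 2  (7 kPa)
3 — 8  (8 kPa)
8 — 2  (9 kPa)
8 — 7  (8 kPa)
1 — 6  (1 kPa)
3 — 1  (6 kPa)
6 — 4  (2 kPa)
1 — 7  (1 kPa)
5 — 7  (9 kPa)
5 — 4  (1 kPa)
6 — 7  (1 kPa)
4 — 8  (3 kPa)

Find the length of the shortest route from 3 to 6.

5 kPa

Settle nodes by increasing distance from 3:
3: 0
5: 4  (via 3)
4: 5  (via 3)
6: 5  (via 3)
Shortest route: 3–6 = 5 kPa.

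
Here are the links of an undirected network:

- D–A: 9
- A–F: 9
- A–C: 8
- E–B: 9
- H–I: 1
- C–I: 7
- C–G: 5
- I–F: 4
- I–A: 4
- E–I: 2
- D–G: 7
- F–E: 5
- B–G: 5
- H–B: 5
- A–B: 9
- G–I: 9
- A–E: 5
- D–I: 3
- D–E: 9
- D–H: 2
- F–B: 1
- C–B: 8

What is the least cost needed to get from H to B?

Candidate routes:
H–B: 5 = 5
H–I–F–B: 1+4+1 = 6
The minimum is 5 via H–B.

5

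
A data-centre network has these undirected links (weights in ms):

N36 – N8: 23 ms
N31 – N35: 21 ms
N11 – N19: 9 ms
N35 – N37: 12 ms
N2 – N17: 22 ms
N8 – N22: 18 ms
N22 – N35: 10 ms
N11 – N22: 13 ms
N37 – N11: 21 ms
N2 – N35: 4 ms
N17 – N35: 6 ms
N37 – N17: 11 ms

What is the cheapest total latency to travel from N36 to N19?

Shortest distances from N36:
N36: 0
N8: 23  (via N36)
N22: 41  (via N8)
N35: 51  (via N22)
N11: 54  (via N22)
N2: 55  (via N35)
N17: 57  (via N35)
N37: 63  (via N35)
N19: 63  (via N11)
Shortest route: N36 → N8 → N22 → N11 → N19 = 63 ms.

63 ms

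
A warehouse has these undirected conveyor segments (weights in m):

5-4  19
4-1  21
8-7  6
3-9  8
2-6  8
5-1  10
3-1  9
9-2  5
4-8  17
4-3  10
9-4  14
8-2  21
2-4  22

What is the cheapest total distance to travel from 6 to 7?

35 m

Compare a few routes:
6 → 2 → 9 → 4 → 8 → 7: 8+5+14+17+6 = 50
6 → 2 → 8 → 7: 8+21+6 = 35
Cheapest is 6 → 2 → 8 → 7 at 35 m.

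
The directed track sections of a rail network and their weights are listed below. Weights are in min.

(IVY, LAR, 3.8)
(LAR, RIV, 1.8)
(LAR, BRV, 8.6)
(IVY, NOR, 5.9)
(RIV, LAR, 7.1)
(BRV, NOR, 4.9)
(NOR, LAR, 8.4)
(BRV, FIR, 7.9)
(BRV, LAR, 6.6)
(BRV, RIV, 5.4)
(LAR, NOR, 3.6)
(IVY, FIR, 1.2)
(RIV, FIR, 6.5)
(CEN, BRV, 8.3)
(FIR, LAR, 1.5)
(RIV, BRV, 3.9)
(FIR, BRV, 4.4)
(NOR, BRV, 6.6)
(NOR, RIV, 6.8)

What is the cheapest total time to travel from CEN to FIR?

Shortest distances from CEN:
CEN: 0
BRV: 8.3  (via CEN)
NOR: 13.2  (via BRV)
RIV: 13.7  (via BRV)
LAR: 14.9  (via BRV)
FIR: 16.2  (via BRV)
Shortest route: CEN → BRV → FIR = 16.2 min.

16.2 min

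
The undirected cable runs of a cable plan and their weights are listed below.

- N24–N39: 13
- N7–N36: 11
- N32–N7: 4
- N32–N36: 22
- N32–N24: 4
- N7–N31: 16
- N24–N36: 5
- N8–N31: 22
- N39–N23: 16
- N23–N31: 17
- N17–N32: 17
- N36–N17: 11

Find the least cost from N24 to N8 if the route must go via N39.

Best N24 to N39: N24 → N39 costing 13
Shortest N39→N8: N39 → N23 → N31 → N8 = 55
Total via N39: 13 + 55 = 68.

68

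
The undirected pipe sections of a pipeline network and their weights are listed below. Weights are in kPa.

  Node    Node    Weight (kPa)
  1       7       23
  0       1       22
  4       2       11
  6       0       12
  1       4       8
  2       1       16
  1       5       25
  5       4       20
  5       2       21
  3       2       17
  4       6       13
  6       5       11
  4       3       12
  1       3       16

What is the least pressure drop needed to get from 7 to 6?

44 kPa

Enumerating some paths:
7–1–4–6: 23+8+13 = 44
7–1–0–6: 23+22+12 = 57
7–1–5–6: 23+25+11 = 59
The minimum is 44 kPa via 7–1–4–6.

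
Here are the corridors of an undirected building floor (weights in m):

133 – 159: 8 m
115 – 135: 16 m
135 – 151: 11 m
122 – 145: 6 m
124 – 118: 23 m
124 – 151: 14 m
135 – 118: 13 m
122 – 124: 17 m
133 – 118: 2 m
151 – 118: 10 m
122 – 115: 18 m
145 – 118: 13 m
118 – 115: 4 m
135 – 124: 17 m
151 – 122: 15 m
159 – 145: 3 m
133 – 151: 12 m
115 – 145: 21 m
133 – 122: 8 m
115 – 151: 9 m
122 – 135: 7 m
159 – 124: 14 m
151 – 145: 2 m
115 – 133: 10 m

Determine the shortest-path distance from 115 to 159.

14 m

Settle nodes by increasing distance from 115:
115: 0
118: 4  (via 115)
133: 6  (via 118)
151: 9  (via 115)
145: 11  (via 151)
159: 14  (via 133)
Shortest route: 115 → 118 → 133 → 159 = 14 m.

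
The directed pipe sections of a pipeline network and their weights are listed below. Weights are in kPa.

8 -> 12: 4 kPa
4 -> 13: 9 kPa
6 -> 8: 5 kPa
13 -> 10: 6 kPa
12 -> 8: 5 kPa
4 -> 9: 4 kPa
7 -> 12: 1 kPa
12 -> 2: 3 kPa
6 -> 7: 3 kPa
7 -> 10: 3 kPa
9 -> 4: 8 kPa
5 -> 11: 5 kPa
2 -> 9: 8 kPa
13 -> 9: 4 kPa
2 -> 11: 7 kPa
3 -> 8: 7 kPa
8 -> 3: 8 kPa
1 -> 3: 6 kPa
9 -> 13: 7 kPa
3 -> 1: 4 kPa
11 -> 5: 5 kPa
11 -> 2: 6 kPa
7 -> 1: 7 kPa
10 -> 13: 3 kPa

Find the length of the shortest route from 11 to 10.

27 kPa

Compare a few routes:
11 - 2 - 9 - 13 - 10: 6+8+7+6 = 27
11 - 2 - 9 - 4 - 13 - 10: 6+8+8+9+6 = 37
Cheapest is 11 - 2 - 9 - 13 - 10 at 27 kPa.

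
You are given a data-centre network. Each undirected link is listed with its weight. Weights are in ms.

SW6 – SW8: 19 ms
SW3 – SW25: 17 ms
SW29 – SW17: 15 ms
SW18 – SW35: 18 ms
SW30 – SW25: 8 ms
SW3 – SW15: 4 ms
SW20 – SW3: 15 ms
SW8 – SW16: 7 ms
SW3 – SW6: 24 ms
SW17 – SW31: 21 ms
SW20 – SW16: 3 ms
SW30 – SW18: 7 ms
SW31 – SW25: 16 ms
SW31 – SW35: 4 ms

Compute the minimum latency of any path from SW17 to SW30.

45 ms

Enumerating some paths:
SW17 → SW31 → SW35 → SW18 → SW30: 21+4+18+7 = 50
SW17 → SW31 → SW25 → SW30: 21+16+8 = 45
Cheapest is SW17 → SW31 → SW25 → SW30 at 45 ms.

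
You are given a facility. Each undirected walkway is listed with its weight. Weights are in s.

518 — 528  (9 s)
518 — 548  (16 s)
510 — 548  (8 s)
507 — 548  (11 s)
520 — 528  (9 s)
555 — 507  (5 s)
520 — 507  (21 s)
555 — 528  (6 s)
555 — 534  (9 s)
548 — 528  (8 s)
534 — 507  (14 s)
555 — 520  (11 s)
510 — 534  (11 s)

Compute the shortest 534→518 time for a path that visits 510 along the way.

35 s

Best 534 to 510: 534–510 costing 11
Best 510 to 518: 510–548–518 costing 24
Total via 510: 11 + 24 = 35 s.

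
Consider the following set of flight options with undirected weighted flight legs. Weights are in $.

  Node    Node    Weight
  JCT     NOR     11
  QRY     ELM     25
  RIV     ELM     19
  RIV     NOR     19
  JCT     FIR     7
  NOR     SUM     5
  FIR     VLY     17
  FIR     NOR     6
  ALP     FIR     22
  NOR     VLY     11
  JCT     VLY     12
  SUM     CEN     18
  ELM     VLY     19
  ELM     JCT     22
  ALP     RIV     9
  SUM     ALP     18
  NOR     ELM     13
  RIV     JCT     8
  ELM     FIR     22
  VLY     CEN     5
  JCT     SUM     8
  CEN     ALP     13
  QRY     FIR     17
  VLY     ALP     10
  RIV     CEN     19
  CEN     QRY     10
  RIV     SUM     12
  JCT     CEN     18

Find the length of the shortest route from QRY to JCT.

Settle nodes by increasing distance from QRY:
QRY: 0
CEN: 10  (via QRY)
VLY: 15  (via CEN)
FIR: 17  (via QRY)
NOR: 23  (via FIR)
ALP: 23  (via CEN)
JCT: 24  (via FIR)
Shortest route: QRY–FIR–JCT = $24.

$24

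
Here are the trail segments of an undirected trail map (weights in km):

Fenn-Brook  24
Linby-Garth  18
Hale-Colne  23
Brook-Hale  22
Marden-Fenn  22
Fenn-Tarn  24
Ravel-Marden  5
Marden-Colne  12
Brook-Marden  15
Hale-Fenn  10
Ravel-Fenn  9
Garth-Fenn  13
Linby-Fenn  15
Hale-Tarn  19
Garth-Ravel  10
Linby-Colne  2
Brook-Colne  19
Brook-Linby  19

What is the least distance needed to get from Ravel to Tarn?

33 km

Running Dijkstra from Ravel:
Ravel: 0
Marden: 5  (via Ravel)
Fenn: 9  (via Ravel)
Garth: 10  (via Ravel)
Colne: 17  (via Marden)
Hale: 19  (via Fenn)
Linby: 19  (via Colne)
Brook: 20  (via Marden)
Tarn: 33  (via Fenn)
Shortest route: Ravel → Fenn → Tarn = 33 km.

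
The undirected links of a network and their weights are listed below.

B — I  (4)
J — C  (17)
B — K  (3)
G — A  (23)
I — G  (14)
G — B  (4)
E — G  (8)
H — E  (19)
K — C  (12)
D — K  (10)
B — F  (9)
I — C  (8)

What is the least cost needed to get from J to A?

56

Enumerating some paths:
J - C - K - B - I - G - A: 17+12+3+4+14+23 = 73
J - C - K - B - G - A: 17+12+3+4+23 = 59
J - C - I - B - G - A: 17+8+4+4+23 = 56
J - C - I - G - A: 17+8+14+23 = 62
Cheapest is J - C - I - B - G - A at 56.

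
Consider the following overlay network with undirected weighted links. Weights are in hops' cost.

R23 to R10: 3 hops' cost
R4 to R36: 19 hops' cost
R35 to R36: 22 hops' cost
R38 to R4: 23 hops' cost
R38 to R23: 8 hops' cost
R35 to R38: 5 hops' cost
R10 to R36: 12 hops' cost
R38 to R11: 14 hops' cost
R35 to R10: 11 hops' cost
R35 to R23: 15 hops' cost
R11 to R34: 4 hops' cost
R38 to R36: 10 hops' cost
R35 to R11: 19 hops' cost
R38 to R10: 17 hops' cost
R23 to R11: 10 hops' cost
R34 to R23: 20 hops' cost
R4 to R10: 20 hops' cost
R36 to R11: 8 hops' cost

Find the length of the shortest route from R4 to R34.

Running Dijkstra from R4:
R4: 0
R36: 19  (via R4)
R10: 20  (via R4)
R38: 23  (via R4)
R23: 23  (via R10)
R11: 27  (via R36)
R35: 28  (via R38)
R34: 31  (via R11)
Shortest route: R4 → R36 → R11 → R34 = 31 hops' cost.

31 hops' cost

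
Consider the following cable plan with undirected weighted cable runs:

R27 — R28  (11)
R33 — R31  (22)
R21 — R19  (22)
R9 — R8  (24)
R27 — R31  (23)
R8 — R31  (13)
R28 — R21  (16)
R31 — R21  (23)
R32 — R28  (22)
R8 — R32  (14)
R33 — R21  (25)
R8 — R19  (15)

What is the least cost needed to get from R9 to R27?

60

Settle nodes by increasing distance from R9:
R9: 0
R8: 24  (via R9)
R31: 37  (via R8)
R32: 38  (via R8)
R19: 39  (via R8)
R33: 59  (via R31)
R21: 60  (via R31)
R27: 60  (via R31)
Shortest route: R9–R8–R31–R27 = 60.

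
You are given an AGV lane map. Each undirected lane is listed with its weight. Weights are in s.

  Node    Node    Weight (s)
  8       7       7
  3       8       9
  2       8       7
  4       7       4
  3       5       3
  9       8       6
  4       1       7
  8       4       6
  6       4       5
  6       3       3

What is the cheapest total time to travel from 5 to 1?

Enumerating some paths:
5 → 3 → 8 → 4 → 1: 3+9+6+7 = 25
5 → 3 → 6 → 4 → 1: 3+3+5+7 = 18
5 → 3 → 8 → 7 → 4 → 1: 3+9+7+4+7 = 30
Cheapest is 5 → 3 → 6 → 4 → 1 at 18 s.

18 s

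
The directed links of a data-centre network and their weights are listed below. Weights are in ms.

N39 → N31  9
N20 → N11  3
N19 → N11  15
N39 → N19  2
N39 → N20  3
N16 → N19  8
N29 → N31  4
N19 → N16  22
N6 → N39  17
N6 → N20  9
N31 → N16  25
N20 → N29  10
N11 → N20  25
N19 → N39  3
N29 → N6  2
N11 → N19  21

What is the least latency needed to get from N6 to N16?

41 ms

Settle nodes by increasing distance from N6:
N6: 0
N20: 9  (via N6)
N11: 12  (via N20)
N39: 17  (via N6)
N29: 19  (via N20)
N19: 19  (via N39)
N31: 23  (via N29)
N16: 41  (via N19)
Shortest route: N6–N39–N19–N16 = 41 ms.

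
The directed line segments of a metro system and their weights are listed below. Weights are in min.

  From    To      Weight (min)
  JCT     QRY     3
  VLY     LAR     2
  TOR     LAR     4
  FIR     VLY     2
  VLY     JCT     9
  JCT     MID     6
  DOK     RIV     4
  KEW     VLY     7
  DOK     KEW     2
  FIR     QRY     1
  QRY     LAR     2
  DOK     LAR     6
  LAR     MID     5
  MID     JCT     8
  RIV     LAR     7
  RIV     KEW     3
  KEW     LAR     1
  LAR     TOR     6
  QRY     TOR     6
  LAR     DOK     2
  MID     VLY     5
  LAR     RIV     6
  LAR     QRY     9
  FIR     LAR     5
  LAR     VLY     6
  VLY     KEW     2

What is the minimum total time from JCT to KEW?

9 min

Settle nodes by increasing distance from JCT:
JCT: 0
QRY: 3  (via JCT)
LAR: 5  (via QRY)
MID: 6  (via JCT)
DOK: 7  (via LAR)
TOR: 9  (via QRY)
KEW: 9  (via DOK)
Shortest route: JCT–QRY–LAR–DOK–KEW = 9 min.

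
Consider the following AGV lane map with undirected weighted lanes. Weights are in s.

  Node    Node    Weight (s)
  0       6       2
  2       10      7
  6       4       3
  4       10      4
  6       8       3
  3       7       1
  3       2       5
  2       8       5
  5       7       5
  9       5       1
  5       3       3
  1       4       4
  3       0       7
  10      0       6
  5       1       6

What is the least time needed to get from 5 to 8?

Candidate routes:
5 - 3 - 2 - 8: 3+5+5 = 13
5 - 1 - 4 - 6 - 8: 6+4+3+3 = 16
5 - 3 - 0 - 6 - 8: 3+7+2+3 = 15
5 - 7 - 3 - 2 - 8: 5+1+5+5 = 16
The minimum is 13 s via 5 - 3 - 2 - 8.

13 s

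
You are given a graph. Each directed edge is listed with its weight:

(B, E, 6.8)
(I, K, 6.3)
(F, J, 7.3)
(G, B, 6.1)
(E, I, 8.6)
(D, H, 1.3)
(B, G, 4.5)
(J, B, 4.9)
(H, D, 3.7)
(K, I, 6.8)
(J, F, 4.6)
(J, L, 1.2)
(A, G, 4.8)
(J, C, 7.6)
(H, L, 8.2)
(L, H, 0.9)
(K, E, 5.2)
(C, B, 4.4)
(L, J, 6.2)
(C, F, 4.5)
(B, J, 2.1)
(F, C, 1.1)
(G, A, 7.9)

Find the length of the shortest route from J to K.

26.6

Shortest distances from J:
J: 0
L: 1.2  (via J)
H: 2.1  (via L)
F: 4.6  (via J)
B: 4.9  (via J)
C: 5.7  (via F)
D: 5.8  (via H)
G: 9.4  (via B)
E: 11.7  (via B)
A: 17.3  (via G)
I: 20.3  (via E)
K: 26.6  (via I)
Shortest route: J–B–E–I–K = 26.6.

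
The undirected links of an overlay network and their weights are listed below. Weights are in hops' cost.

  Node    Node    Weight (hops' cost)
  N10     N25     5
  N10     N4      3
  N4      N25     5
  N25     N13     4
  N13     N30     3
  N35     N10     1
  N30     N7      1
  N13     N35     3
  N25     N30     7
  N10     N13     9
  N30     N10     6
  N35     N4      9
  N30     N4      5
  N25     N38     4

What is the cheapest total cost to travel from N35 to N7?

7 hops' cost

Enumerating some paths:
N35 → N13 → N30 → N7: 3+3+1 = 7
N35 → N10 → N30 → N7: 1+6+1 = 8
N35 → N10 → N4 → N30 → N7: 1+3+5+1 = 10
Cheapest is N35 → N13 → N30 → N7 at 7 hops' cost.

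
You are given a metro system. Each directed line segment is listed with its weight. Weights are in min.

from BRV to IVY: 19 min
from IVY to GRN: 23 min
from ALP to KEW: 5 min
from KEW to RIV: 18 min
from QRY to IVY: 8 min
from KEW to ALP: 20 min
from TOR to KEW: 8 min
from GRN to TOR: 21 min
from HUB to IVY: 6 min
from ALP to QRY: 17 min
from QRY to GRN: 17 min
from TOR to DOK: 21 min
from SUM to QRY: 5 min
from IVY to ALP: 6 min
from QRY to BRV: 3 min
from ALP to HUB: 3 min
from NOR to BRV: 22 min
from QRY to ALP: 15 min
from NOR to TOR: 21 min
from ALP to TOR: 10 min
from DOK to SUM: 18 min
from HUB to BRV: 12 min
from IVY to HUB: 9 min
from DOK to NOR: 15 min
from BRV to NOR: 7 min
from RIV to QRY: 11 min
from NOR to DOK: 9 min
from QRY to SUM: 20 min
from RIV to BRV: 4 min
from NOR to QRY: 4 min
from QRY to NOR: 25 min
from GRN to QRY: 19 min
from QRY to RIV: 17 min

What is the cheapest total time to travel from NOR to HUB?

21 min

Shortest distances from NOR:
NOR: 0
QRY: 4  (via NOR)
BRV: 7  (via QRY)
DOK: 9  (via NOR)
IVY: 12  (via QRY)
ALP: 18  (via IVY)
RIV: 21  (via QRY)
TOR: 21  (via NOR)
GRN: 21  (via QRY)
HUB: 21  (via IVY)
Shortest route: NOR–QRY–IVY–HUB = 21 min.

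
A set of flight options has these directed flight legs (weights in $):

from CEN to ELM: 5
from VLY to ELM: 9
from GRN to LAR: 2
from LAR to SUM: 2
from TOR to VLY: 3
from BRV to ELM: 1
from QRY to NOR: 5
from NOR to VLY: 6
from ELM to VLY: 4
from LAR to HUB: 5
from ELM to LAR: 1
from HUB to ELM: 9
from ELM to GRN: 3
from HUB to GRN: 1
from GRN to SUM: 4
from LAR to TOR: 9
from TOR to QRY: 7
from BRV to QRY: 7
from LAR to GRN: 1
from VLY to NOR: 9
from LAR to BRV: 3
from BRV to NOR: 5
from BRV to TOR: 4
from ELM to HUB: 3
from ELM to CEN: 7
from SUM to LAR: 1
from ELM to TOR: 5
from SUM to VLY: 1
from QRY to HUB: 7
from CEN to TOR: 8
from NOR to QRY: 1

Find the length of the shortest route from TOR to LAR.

$13

Candidate routes:
TOR–QRY–HUB–GRN–LAR: 7+7+1+2 = 17
TOR–VLY–ELM–LAR: 3+9+1 = 13
TOR–VLY–ELM–GRN–LAR: 3+9+3+2 = 17
The minimum is $13 via TOR–VLY–ELM–LAR.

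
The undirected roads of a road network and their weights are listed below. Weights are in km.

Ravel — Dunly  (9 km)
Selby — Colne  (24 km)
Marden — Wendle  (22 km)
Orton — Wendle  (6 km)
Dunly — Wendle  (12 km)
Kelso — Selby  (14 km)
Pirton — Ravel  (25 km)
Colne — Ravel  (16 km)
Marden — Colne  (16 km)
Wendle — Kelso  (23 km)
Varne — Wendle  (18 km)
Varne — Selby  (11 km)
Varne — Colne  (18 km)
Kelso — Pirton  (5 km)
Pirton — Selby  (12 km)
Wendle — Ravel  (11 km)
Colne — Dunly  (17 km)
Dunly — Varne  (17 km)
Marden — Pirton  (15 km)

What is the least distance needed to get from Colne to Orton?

Compare a few routes:
Colne–Dunly–Wendle–Orton: 17+12+6 = 35
Colne–Dunly–Ravel–Wendle–Orton: 17+9+11+6 = 43
Colne–Varne–Wendle–Orton: 18+18+6 = 42
Colne–Ravel–Wendle–Orton: 16+11+6 = 33
The minimum is 33 km via Colne–Ravel–Wendle–Orton.

33 km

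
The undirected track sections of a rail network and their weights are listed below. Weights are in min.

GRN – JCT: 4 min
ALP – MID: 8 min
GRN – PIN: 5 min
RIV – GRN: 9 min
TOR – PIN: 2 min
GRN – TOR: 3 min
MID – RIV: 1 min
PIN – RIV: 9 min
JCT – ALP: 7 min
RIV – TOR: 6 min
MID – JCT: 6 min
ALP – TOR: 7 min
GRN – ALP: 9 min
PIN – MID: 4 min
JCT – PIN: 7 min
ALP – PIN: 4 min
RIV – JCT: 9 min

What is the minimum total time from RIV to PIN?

Shortest distances from RIV:
RIV: 0
MID: 1  (via RIV)
PIN: 5  (via MID)
Shortest route: RIV–MID–PIN = 5 min.

5 min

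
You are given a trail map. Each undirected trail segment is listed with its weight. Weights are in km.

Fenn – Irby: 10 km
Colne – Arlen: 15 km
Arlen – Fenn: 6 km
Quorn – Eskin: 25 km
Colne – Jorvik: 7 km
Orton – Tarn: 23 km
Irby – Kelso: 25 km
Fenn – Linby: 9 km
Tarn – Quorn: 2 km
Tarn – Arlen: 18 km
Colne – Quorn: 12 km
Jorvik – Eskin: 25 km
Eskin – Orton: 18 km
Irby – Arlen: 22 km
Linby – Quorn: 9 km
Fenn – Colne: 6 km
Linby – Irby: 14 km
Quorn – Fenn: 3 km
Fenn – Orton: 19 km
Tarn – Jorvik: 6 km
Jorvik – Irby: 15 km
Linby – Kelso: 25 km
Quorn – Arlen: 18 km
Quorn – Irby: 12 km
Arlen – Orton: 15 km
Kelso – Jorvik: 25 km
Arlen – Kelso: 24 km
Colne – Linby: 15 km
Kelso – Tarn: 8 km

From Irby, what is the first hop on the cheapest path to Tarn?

Quorn

Compare a few routes:
Irby - Quorn - Tarn: 12+2 = 14
Irby - Jorvik - Tarn: 15+6 = 21
Irby - Fenn - Quorn - Tarn: 10+3+2 = 15
The minimum is 14 km via Irby - Quorn - Tarn.
So from Irby the first move is to Quorn.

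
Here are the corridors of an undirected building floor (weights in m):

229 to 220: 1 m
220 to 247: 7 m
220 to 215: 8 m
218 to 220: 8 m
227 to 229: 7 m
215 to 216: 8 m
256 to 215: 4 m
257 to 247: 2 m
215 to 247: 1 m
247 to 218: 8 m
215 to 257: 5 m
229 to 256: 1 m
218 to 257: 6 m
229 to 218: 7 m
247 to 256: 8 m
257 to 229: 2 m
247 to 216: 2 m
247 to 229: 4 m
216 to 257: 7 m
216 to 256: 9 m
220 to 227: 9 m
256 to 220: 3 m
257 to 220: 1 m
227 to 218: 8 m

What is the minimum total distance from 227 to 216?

13 m

Candidate routes:
227 → 220 → 257 → 247 → 216: 9+1+2+2 = 14
227 → 229 → 247 → 216: 7+4+2 = 13
Cheapest is 227 → 229 → 247 → 216 at 13 m.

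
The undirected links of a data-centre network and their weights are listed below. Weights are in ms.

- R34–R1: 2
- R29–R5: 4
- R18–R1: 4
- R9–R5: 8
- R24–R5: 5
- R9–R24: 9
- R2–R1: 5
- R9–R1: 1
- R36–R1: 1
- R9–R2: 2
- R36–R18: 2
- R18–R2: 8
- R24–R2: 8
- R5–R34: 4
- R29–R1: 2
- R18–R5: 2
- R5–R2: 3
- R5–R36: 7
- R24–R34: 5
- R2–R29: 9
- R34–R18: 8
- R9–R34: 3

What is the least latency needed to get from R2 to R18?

5 ms

Settle nodes by increasing distance from R2:
R2: 0
R9: 2  (via R2)
R1: 3  (via R9)
R5: 3  (via R2)
R36: 4  (via R1)
R18: 5  (via R5)
Shortest route: R2–R5–R18 = 5 ms.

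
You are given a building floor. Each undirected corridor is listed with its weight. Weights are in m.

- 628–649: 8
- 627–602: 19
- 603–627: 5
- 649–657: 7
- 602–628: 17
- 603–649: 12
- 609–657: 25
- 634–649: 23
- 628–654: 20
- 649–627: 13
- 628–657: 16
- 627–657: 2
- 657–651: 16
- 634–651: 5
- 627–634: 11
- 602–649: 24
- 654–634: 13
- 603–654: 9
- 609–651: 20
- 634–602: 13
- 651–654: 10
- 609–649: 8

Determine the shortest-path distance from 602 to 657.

Candidate routes:
602 → 627 → 657: 19+2 = 21
602 → 649 → 657: 24+7 = 31
602 → 634 → 627 → 657: 13+11+2 = 26
602 → 628 → 649 → 657: 17+8+7 = 32
Cheapest is 602 → 627 → 657 at 21 m.

21 m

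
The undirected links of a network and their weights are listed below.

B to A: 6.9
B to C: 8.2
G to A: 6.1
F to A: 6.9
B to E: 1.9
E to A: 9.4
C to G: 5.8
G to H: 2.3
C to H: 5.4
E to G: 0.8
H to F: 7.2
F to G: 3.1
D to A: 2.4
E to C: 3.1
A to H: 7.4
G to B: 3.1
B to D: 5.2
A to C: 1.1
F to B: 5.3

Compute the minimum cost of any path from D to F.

9.3

Candidate routes:
D → B → F: 5.2+5.3 = 10.5
D → A → C → E → G → F: 2.4+1.1+3.1+0.8+3.1 = 10.5
D → A → F: 2.4+6.9 = 9.3
The minimum is 9.3 via D → A → F.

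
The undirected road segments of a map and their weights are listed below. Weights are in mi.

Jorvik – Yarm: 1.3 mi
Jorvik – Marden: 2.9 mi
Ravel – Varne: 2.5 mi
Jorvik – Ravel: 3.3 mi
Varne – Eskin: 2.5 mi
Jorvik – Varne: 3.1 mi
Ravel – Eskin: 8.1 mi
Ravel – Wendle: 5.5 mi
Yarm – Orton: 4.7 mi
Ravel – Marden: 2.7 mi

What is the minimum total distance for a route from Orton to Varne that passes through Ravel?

11.8 mi

Shortest Orton→Ravel: Orton → Yarm → Jorvik → Ravel = 9.3
Shortest Ravel→Varne: Ravel → Varne = 2.5
Total via Ravel: 9.3 + 2.5 = 11.8 mi.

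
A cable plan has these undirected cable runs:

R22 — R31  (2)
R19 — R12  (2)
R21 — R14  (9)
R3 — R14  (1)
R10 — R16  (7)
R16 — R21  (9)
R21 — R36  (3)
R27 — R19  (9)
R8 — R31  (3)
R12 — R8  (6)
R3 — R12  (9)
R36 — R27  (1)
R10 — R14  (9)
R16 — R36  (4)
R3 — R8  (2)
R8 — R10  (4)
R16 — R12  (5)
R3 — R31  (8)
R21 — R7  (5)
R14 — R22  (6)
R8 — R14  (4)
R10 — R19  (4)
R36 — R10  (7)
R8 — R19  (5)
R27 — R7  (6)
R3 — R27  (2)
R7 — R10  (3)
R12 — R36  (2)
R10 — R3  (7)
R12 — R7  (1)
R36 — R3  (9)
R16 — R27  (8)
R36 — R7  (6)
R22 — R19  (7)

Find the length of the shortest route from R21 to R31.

Shortest distances from R21:
R21: 0
R36: 3  (via R21)
R27: 4  (via R36)
R12: 5  (via R36)
R7: 5  (via R21)
R3: 6  (via R27)
R19: 7  (via R12)
R16: 7  (via R36)
R14: 7  (via R3)
R10: 8  (via R7)
R8: 8  (via R3)
R31: 11  (via R8)
Shortest route: R21–R36–R27–R3–R8–R31 = 11.

11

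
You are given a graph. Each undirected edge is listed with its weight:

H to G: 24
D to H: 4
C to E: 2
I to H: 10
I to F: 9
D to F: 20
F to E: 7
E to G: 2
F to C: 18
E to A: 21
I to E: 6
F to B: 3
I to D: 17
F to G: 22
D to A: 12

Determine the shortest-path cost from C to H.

18

Shortest distances from C:
C: 0
E: 2  (via C)
G: 4  (via E)
I: 8  (via E)
F: 9  (via E)
B: 12  (via F)
H: 18  (via I)
Shortest route: C → E → I → H = 18.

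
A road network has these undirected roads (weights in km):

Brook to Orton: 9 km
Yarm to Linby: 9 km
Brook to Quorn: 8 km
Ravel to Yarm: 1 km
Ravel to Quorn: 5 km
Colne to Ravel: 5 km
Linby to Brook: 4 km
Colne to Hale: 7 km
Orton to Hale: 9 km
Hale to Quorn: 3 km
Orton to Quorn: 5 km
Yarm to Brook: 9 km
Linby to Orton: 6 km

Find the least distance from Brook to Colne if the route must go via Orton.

24 km

Best Brook to Orton: Brook–Orton costing 9
Shortest Orton→Colne: Orton–Quorn–Hale–Colne = 15
Total via Orton: 9 + 15 = 24 km.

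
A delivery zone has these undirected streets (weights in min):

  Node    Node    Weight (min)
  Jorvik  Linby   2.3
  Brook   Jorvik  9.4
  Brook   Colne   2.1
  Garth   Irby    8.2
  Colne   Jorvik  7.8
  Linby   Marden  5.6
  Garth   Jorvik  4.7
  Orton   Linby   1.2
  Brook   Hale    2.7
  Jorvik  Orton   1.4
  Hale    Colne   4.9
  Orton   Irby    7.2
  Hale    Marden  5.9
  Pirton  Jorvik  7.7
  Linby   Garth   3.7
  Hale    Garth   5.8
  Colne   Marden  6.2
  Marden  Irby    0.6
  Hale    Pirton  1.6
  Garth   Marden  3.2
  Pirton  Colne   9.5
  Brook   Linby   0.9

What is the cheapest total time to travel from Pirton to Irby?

Candidate routes:
Pirton - Hale - Garth - Marden - Irby: 1.6+5.8+3.2+0.6 = 11.2
Pirton - Hale - Marden - Irby: 1.6+5.9+0.6 = 8.1
Cheapest is Pirton - Hale - Marden - Irby at 8.1 min.

8.1 min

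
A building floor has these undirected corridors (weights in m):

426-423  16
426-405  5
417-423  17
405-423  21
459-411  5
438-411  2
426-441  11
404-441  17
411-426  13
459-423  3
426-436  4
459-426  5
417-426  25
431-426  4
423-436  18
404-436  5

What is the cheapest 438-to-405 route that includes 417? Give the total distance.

Best 438 to 417: 438 → 411 → 459 → 423 → 417 costing 27
Shortest 417→405: 417 → 426 → 405 = 30
Total via 417: 27 + 30 = 57 m.

57 m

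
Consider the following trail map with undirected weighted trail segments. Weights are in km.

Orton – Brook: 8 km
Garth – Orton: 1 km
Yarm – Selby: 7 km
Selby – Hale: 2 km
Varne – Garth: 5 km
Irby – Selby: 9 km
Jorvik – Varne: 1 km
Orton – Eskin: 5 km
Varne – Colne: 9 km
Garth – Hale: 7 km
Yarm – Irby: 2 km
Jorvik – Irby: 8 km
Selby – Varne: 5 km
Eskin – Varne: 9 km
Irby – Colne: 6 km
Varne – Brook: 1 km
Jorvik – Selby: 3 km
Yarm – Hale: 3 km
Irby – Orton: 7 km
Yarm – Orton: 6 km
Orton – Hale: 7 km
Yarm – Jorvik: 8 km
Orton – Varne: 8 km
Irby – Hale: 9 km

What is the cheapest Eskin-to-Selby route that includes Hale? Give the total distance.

14 km

Shortest Eskin→Hale: Eskin → Orton → Hale = 12
Shortest Hale→Selby: Hale → Selby = 2
Total via Hale: 12 + 2 = 14 km.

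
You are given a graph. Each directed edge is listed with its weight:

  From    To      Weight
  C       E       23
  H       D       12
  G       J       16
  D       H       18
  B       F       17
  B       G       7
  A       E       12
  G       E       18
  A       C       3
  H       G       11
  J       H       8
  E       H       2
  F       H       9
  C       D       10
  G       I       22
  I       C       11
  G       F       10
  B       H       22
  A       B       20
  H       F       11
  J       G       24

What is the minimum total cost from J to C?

Candidate routes:
J - H - G - I - C: 8+11+22+11 = 52
J - G - I - C: 24+22+11 = 57
The minimum is 52 via J - H - G - I - C.

52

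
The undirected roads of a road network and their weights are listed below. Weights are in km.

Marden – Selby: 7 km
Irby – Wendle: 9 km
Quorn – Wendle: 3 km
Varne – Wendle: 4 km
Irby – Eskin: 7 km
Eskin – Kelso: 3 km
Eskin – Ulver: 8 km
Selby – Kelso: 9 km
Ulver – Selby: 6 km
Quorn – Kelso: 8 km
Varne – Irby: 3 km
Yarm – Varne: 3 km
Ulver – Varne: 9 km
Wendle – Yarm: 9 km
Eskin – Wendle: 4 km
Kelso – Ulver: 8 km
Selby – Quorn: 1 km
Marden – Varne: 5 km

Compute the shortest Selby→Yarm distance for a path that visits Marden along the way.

15 km

Shortest Selby→Marden: Selby → Marden = 7
Shortest Marden→Yarm: Marden → Varne → Yarm = 8
Total via Marden: 7 + 8 = 15 km.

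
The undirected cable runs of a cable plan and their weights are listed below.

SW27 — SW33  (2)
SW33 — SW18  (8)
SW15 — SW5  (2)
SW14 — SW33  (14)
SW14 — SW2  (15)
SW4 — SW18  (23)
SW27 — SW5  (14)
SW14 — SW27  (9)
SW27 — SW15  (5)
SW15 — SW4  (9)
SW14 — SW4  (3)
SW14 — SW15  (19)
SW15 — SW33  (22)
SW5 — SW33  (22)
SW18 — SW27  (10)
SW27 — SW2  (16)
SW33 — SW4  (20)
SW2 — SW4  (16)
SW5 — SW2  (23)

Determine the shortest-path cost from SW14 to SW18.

19

Enumerating some paths:
SW14 → SW4 → SW18: 3+23 = 26
SW14 → SW33 → SW18: 14+8 = 22
SW14 → SW27 → SW18: 9+10 = 19
The minimum is 19 via SW14 → SW27 → SW18.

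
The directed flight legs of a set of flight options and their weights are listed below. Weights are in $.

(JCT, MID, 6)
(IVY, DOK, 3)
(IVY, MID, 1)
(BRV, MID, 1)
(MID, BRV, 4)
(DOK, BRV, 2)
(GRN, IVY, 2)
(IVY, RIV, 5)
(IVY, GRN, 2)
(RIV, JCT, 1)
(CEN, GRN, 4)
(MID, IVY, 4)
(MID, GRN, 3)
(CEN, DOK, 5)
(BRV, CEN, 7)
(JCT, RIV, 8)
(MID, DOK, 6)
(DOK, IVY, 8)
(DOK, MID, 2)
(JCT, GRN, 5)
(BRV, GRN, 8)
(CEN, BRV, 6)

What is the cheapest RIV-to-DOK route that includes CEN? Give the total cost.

$23

Shortest RIV→CEN: RIV–JCT–MID–BRV–CEN = 18
Best CEN to DOK: CEN–DOK costing 5
Total via CEN: 18 + 5 = $23.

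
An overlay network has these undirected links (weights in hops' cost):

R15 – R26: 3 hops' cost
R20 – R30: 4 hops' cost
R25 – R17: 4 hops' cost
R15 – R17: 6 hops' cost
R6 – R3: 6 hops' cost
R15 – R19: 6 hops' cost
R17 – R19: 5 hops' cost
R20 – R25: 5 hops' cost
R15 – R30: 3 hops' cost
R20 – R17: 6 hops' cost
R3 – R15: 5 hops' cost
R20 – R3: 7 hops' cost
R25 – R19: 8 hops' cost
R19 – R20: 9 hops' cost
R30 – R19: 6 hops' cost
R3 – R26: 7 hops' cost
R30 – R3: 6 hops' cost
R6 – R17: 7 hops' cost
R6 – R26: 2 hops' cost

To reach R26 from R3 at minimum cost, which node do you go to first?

Candidate routes:
R3 → R26: 7 = 7
R3 → R6 → R26: 6+2 = 8
R3 → R15 → R26: 5+3 = 8
R3 → R30 → R15 → R26: 6+3+3 = 12
The minimum is 7 hops' cost via R3 → R26.
So from R3 the first move is to R26.

R26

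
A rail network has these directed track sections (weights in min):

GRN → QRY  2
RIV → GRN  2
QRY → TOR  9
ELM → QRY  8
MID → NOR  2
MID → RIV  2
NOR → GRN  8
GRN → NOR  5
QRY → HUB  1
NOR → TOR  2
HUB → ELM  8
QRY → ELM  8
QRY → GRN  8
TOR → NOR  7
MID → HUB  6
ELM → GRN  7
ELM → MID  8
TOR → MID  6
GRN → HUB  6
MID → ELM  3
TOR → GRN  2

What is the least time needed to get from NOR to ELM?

Running Dijkstra from NOR:
NOR: 0
TOR: 2  (via NOR)
GRN: 4  (via TOR)
QRY: 6  (via GRN)
HUB: 7  (via QRY)
MID: 8  (via TOR)
RIV: 10  (via MID)
ELM: 11  (via MID)
Shortest route: NOR → TOR → MID → ELM = 11 min.

11 min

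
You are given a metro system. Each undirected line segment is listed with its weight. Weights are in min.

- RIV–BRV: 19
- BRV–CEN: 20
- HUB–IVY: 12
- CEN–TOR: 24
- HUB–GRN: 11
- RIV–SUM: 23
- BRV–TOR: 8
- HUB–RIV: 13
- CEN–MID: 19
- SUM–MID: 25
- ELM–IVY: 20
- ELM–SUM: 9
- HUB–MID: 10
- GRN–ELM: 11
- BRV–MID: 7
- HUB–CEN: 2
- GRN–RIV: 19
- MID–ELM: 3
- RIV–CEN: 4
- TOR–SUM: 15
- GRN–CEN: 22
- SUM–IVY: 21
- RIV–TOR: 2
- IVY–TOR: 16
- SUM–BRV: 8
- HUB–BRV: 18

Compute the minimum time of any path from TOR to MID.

Enumerating some paths:
TOR–BRV–MID: 8+7 = 15
TOR–RIV–CEN–MID: 2+4+19 = 25
TOR–RIV–CEN–HUB–MID: 2+4+2+10 = 18
TOR–RIV–HUB–MID: 2+13+10 = 25
Cheapest is TOR–BRV–MID at 15 min.

15 min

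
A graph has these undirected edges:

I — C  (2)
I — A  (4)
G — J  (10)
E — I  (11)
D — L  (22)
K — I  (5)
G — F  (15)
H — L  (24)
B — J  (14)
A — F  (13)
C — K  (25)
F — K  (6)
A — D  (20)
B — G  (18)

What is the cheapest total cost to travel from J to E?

47

Shortest distances from J:
J: 0
G: 10  (via J)
B: 14  (via J)
F: 25  (via G)
K: 31  (via F)
I: 36  (via K)
A: 38  (via F)
C: 38  (via I)
E: 47  (via I)
Shortest route: J–G–F–K–I–E = 47.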